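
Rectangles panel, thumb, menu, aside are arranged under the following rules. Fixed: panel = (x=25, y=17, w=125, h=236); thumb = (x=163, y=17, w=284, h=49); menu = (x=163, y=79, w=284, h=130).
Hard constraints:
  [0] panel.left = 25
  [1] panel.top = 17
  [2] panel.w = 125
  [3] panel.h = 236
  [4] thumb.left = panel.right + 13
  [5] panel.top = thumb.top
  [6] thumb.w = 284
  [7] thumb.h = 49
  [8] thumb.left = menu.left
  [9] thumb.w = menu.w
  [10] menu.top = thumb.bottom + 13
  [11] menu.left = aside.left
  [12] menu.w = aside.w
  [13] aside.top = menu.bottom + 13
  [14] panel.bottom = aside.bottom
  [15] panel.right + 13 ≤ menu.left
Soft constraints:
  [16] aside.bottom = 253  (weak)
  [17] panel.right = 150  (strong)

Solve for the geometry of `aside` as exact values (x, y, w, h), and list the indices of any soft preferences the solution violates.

aside = (x=163, y=222, w=284, h=31)
violated soft preferences: none

1. aside.x = 163  [menu.left = aside.left]
2. aside.w = 284  [menu.w = aside.w]
3. aside.y = 222  [aside.top = menu.bottom + 13]
4. aside.h = 31  [panel.bottom = aside.bottom]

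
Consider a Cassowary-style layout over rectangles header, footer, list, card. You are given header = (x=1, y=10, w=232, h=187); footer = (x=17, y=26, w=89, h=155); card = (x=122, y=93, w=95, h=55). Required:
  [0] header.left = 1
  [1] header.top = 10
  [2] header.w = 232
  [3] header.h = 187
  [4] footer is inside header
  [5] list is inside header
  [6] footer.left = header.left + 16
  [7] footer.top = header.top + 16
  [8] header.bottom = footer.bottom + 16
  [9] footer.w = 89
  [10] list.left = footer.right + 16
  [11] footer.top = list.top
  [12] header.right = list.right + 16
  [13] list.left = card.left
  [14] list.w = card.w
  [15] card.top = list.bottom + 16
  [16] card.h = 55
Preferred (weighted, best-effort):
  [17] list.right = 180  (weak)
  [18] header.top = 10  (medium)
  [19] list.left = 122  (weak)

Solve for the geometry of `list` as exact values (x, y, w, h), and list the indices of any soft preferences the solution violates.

list = (x=122, y=26, w=95, h=51)
violated soft preferences: 17

1. list.x = 122  [list.left = footer.right + 16]
2. list.y = 26  [footer.top = list.top]
3. list.w = 95  [header.right = list.right + 16]
4. list.h = 51  [card.top = list.bottom + 16]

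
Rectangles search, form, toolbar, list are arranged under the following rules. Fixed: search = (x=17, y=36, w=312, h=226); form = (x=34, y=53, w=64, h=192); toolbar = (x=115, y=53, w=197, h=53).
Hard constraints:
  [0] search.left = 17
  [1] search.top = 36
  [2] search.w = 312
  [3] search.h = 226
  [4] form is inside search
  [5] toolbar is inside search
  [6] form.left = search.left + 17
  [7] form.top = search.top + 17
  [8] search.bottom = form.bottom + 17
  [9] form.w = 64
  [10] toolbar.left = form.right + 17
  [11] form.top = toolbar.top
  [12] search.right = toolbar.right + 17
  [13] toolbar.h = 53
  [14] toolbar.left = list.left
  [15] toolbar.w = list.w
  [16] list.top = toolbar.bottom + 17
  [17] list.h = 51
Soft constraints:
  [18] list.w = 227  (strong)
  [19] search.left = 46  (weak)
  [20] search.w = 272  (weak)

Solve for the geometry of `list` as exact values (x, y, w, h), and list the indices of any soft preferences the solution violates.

list = (x=115, y=123, w=197, h=51)
violated soft preferences: 18, 19, 20

1. list.x = 115  [toolbar.left = list.left]
2. list.w = 197  [toolbar.w = list.w]
3. list.y = 123  [list.top = toolbar.bottom + 17]
4. list.h = 51  [list.h = 51]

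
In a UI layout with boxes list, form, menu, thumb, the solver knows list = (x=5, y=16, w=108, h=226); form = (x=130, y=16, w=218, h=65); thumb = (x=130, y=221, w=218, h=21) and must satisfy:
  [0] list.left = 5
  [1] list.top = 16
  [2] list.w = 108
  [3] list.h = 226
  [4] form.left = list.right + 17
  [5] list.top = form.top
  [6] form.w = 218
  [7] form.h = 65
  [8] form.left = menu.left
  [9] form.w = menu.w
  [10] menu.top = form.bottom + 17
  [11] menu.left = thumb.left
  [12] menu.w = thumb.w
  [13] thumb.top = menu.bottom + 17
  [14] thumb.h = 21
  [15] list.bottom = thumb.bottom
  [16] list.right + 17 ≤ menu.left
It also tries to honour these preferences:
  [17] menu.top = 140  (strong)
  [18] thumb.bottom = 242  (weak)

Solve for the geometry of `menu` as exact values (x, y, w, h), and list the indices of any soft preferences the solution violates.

1. menu.x = 130  [form.left = menu.left]
2. menu.w = 218  [form.w = menu.w]
3. menu.y = 98  [menu.top = form.bottom + 17]
4. menu.h = 106  [thumb.top = menu.bottom + 17]

menu = (x=130, y=98, w=218, h=106)
violated soft preferences: 17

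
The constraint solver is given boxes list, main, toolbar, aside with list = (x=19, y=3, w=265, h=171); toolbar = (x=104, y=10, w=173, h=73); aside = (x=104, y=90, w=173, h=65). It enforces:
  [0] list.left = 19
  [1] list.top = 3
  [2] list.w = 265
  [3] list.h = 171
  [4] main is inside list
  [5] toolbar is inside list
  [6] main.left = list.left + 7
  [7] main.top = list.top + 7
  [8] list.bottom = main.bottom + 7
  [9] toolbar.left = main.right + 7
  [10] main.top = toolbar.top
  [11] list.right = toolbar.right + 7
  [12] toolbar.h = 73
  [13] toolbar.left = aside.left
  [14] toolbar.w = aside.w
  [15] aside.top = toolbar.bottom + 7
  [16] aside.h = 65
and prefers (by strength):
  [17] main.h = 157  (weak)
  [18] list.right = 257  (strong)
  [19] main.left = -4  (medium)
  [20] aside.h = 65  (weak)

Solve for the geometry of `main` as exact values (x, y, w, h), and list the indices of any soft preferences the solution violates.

1. main.x = 26  [main.left = list.left + 7]
2. main.y = 10  [main.top = list.top + 7]
3. main.h = 157  [list.bottom = main.bottom + 7]
4. main.w = 71  [toolbar.left = main.right + 7]

main = (x=26, y=10, w=71, h=157)
violated soft preferences: 18, 19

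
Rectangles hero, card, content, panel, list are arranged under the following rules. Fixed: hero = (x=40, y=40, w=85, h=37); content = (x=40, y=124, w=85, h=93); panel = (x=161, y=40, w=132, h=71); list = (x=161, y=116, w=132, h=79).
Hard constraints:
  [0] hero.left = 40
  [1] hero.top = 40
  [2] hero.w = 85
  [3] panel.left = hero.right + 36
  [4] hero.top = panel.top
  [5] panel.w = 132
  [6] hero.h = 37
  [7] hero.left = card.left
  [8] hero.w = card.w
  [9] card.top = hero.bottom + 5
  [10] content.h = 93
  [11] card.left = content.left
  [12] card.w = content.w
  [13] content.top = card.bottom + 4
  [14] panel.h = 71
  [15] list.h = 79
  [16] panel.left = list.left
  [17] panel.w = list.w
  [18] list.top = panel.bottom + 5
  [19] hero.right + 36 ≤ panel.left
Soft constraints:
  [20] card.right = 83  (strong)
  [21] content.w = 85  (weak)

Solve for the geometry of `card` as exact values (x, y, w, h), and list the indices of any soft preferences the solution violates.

1. card.x = 40  [hero.left = card.left]
2. card.w = 85  [hero.w = card.w]
3. card.y = 82  [card.top = hero.bottom + 5]
4. card.h = 38  [content.top = card.bottom + 4]

card = (x=40, y=82, w=85, h=38)
violated soft preferences: 20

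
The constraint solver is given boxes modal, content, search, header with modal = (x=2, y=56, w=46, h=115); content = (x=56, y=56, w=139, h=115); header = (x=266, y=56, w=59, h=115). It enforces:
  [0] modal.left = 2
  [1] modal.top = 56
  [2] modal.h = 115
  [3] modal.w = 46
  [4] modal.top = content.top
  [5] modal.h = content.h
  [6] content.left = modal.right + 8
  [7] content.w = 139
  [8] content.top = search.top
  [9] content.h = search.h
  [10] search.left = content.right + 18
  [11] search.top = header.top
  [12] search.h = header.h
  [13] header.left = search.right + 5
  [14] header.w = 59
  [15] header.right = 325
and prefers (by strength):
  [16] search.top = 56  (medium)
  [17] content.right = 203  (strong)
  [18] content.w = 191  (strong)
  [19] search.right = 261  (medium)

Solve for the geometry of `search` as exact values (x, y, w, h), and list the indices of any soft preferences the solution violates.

1. search.y = 56  [content.top = search.top]
2. search.h = 115  [content.h = search.h]
3. search.x = 213  [search.left = content.right + 18]
4. search.w = 48  [header.left = search.right + 5]

search = (x=213, y=56, w=48, h=115)
violated soft preferences: 17, 18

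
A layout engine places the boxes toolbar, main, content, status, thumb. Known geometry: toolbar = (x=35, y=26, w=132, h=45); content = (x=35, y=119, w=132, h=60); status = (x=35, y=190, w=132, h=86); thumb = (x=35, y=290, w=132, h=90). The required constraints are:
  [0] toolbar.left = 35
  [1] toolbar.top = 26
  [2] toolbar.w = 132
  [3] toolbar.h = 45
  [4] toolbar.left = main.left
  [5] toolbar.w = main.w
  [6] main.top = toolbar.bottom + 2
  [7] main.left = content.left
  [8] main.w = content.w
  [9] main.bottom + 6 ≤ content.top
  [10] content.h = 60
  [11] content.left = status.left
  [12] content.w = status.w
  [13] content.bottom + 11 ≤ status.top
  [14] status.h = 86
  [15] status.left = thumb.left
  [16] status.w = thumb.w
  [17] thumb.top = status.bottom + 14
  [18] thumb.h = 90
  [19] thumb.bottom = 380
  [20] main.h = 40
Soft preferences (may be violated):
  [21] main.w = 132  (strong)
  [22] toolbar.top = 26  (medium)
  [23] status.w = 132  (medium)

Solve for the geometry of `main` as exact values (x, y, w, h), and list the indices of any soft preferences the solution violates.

main = (x=35, y=73, w=132, h=40)
violated soft preferences: none

1. main.x = 35  [toolbar.left = main.left]
2. main.w = 132  [toolbar.w = main.w]
3. main.y = 73  [main.top = toolbar.bottom + 2]
4. main.h = 40  [main.h = 40]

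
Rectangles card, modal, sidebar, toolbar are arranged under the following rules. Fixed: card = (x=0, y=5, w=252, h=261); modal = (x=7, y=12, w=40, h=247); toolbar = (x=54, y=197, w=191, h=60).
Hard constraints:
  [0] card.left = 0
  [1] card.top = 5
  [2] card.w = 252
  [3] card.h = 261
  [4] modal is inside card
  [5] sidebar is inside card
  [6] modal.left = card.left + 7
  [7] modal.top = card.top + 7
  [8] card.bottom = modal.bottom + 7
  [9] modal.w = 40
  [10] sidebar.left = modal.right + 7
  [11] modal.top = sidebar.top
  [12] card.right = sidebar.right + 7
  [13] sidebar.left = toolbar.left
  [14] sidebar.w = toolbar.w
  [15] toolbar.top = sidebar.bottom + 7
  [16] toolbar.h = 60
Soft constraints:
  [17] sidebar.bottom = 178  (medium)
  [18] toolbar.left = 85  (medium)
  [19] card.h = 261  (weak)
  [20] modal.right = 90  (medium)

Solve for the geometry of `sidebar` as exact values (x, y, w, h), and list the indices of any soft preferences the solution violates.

sidebar = (x=54, y=12, w=191, h=178)
violated soft preferences: 17, 18, 20

1. sidebar.x = 54  [sidebar.left = modal.right + 7]
2. sidebar.y = 12  [modal.top = sidebar.top]
3. sidebar.w = 191  [card.right = sidebar.right + 7]
4. sidebar.h = 178  [toolbar.top = sidebar.bottom + 7]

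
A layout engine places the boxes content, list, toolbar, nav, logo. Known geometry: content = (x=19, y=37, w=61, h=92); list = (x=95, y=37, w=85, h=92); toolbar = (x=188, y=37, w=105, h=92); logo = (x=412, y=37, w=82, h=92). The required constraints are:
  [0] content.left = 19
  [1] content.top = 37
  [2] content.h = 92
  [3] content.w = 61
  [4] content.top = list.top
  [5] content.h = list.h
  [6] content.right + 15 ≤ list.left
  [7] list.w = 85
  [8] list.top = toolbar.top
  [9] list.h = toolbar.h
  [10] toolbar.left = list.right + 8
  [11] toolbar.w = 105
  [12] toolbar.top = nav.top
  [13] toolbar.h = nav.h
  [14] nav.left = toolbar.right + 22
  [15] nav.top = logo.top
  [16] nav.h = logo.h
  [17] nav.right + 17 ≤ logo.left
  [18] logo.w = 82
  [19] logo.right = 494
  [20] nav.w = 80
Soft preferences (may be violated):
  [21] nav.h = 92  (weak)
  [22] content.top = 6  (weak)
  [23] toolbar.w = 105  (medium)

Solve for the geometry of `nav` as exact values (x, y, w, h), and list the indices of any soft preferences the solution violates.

1. nav.y = 37  [toolbar.top = nav.top]
2. nav.h = 92  [toolbar.h = nav.h]
3. nav.x = 315  [nav.left = toolbar.right + 22]
4. nav.w = 80  [nav.w = 80]

nav = (x=315, y=37, w=80, h=92)
violated soft preferences: 22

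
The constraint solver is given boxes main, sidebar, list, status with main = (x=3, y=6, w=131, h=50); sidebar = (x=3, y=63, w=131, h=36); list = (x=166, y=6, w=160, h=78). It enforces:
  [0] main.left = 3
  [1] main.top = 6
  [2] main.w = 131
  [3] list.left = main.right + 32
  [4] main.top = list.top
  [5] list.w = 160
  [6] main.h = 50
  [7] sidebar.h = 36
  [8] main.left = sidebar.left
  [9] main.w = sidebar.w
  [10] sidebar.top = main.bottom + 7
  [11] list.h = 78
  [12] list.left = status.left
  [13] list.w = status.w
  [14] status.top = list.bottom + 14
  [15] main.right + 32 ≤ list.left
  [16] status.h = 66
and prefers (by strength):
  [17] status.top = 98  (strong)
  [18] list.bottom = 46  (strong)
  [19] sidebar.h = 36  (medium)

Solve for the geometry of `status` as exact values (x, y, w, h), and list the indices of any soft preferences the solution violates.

1. status.x = 166  [list.left = status.left]
2. status.w = 160  [list.w = status.w]
3. status.y = 98  [status.top = list.bottom + 14]
4. status.h = 66  [status.h = 66]

status = (x=166, y=98, w=160, h=66)
violated soft preferences: 18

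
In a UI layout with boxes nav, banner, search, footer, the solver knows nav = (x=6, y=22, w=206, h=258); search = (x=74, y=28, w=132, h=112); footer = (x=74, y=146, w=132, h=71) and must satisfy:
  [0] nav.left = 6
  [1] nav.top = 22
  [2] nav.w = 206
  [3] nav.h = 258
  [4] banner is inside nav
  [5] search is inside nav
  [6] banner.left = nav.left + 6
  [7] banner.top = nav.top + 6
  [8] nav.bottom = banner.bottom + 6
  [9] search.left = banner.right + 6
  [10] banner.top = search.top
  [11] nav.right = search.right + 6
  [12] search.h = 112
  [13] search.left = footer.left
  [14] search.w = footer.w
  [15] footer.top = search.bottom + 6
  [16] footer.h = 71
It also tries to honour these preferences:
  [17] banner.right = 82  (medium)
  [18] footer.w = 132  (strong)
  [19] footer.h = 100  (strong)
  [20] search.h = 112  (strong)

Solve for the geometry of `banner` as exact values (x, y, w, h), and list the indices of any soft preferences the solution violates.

1. banner.x = 12  [banner.left = nav.left + 6]
2. banner.y = 28  [banner.top = nav.top + 6]
3. banner.h = 246  [nav.bottom = banner.bottom + 6]
4. banner.w = 56  [search.left = banner.right + 6]

banner = (x=12, y=28, w=56, h=246)
violated soft preferences: 17, 19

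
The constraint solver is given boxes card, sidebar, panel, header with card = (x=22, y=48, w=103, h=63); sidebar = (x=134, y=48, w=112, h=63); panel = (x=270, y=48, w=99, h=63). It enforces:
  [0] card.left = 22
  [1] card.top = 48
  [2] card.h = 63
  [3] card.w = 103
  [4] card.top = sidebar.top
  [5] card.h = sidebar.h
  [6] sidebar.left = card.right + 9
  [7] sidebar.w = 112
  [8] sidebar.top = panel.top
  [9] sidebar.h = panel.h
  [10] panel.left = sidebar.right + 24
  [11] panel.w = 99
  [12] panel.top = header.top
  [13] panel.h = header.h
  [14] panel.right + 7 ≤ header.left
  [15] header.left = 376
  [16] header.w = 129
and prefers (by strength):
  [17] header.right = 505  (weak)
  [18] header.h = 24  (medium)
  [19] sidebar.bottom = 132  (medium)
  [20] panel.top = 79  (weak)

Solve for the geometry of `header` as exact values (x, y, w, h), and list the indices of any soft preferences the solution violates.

header = (x=376, y=48, w=129, h=63)
violated soft preferences: 18, 19, 20

1. header.y = 48  [panel.top = header.top]
2. header.h = 63  [panel.h = header.h]
3. header.x = 376  [header.left = 376]
4. header.w = 129  [header.w = 129]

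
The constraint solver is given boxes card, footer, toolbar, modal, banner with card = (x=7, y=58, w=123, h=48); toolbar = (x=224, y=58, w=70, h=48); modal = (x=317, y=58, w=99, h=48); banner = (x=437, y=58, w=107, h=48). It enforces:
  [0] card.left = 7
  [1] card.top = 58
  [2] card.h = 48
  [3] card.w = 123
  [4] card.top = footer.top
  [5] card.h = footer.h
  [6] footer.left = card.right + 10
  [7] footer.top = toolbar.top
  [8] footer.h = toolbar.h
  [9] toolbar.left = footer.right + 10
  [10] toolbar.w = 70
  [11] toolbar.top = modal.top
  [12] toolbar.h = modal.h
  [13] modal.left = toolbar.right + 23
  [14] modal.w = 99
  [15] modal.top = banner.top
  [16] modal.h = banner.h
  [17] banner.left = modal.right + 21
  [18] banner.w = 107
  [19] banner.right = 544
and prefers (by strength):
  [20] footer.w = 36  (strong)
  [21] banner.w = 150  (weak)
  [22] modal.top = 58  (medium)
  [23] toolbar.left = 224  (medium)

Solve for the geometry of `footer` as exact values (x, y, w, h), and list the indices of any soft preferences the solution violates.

footer = (x=140, y=58, w=74, h=48)
violated soft preferences: 20, 21

1. footer.y = 58  [card.top = footer.top]
2. footer.h = 48  [card.h = footer.h]
3. footer.x = 140  [footer.left = card.right + 10]
4. footer.w = 74  [toolbar.left = footer.right + 10]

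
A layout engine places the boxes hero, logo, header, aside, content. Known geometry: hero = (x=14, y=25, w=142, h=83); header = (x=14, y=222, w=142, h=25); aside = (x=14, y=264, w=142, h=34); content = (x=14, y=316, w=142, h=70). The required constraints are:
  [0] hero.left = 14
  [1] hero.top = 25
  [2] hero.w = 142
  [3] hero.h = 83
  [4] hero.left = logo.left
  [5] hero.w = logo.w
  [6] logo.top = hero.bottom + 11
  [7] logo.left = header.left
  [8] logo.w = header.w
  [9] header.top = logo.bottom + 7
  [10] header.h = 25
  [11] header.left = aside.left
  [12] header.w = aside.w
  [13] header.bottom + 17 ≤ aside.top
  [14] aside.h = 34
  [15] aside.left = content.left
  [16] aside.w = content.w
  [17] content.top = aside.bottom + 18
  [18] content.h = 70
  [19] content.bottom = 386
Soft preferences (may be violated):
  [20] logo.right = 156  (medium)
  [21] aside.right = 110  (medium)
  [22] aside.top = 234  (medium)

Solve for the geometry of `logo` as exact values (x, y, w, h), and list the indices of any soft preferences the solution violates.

1. logo.x = 14  [hero.left = logo.left]
2. logo.w = 142  [hero.w = logo.w]
3. logo.y = 119  [logo.top = hero.bottom + 11]
4. logo.h = 96  [header.top = logo.bottom + 7]

logo = (x=14, y=119, w=142, h=96)
violated soft preferences: 21, 22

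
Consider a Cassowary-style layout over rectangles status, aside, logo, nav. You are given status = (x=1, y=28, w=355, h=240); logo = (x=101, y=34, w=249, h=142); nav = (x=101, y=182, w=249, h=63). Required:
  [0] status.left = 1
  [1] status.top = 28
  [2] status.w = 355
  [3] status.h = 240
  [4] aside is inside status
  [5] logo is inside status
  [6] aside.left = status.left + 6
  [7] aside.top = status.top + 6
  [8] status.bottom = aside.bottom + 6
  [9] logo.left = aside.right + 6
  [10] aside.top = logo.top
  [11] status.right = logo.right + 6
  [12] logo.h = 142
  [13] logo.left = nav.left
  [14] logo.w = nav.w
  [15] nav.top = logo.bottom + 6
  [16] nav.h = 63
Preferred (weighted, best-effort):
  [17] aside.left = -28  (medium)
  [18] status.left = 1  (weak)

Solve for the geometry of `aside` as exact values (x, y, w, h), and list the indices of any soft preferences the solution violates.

aside = (x=7, y=34, w=88, h=228)
violated soft preferences: 17

1. aside.x = 7  [aside.left = status.left + 6]
2. aside.y = 34  [aside.top = status.top + 6]
3. aside.h = 228  [status.bottom = aside.bottom + 6]
4. aside.w = 88  [logo.left = aside.right + 6]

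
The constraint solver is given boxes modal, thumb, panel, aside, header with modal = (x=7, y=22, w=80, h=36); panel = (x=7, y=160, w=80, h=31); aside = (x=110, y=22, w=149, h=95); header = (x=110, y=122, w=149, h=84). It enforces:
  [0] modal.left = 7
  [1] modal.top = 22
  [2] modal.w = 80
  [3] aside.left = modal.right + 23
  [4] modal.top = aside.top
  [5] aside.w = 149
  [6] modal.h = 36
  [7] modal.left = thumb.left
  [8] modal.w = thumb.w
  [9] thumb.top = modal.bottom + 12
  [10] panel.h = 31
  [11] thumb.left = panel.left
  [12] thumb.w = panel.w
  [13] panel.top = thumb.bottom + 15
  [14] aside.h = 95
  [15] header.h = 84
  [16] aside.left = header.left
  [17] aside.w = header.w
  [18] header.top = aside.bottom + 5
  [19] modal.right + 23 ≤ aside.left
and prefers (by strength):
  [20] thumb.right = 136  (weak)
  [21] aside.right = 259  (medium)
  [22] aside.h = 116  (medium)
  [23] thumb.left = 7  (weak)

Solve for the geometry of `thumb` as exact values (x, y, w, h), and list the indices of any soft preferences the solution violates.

thumb = (x=7, y=70, w=80, h=75)
violated soft preferences: 20, 22

1. thumb.x = 7  [modal.left = thumb.left]
2. thumb.w = 80  [modal.w = thumb.w]
3. thumb.y = 70  [thumb.top = modal.bottom + 12]
4. thumb.h = 75  [panel.top = thumb.bottom + 15]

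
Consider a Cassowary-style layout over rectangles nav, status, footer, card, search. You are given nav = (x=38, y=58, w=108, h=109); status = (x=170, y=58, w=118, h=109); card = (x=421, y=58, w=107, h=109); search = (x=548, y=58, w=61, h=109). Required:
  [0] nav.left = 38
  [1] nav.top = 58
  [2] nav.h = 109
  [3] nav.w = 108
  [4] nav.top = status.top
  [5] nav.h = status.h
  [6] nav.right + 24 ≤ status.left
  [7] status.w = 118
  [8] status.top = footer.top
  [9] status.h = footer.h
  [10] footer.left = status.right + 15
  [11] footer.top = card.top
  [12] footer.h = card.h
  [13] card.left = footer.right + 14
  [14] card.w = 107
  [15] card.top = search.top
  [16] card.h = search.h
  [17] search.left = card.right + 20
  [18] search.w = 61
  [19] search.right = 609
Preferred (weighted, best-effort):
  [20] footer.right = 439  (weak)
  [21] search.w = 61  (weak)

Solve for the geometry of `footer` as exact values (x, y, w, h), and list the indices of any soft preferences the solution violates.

footer = (x=303, y=58, w=104, h=109)
violated soft preferences: 20

1. footer.y = 58  [status.top = footer.top]
2. footer.h = 109  [status.h = footer.h]
3. footer.x = 303  [footer.left = status.right + 15]
4. footer.w = 104  [card.left = footer.right + 14]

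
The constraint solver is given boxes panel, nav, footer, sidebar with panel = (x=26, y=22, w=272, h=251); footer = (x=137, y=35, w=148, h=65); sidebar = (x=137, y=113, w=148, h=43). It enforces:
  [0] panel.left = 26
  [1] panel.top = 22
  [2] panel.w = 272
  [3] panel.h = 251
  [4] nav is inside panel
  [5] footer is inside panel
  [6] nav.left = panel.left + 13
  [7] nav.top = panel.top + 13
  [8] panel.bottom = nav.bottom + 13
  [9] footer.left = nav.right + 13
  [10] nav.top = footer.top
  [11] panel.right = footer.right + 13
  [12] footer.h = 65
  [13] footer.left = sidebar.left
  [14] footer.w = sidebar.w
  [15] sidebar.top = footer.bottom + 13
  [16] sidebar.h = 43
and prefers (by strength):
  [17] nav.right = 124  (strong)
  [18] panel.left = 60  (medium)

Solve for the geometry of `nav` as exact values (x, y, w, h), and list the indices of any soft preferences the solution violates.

1. nav.x = 39  [nav.left = panel.left + 13]
2. nav.y = 35  [nav.top = panel.top + 13]
3. nav.h = 225  [panel.bottom = nav.bottom + 13]
4. nav.w = 85  [footer.left = nav.right + 13]

nav = (x=39, y=35, w=85, h=225)
violated soft preferences: 18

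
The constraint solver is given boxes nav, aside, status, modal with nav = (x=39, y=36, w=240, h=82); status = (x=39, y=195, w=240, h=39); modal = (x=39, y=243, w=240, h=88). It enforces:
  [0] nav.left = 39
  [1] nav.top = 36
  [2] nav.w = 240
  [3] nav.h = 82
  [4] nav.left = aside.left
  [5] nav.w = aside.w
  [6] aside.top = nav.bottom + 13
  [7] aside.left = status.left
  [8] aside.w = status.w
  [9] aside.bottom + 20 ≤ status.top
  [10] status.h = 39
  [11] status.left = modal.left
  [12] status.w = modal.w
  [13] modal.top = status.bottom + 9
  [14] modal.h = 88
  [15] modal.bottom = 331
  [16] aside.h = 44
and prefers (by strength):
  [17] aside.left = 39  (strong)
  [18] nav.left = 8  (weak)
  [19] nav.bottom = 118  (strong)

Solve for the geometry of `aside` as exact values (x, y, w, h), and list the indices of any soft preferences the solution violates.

1. aside.x = 39  [nav.left = aside.left]
2. aside.w = 240  [nav.w = aside.w]
3. aside.y = 131  [aside.top = nav.bottom + 13]
4. aside.h = 44  [aside.h = 44]

aside = (x=39, y=131, w=240, h=44)
violated soft preferences: 18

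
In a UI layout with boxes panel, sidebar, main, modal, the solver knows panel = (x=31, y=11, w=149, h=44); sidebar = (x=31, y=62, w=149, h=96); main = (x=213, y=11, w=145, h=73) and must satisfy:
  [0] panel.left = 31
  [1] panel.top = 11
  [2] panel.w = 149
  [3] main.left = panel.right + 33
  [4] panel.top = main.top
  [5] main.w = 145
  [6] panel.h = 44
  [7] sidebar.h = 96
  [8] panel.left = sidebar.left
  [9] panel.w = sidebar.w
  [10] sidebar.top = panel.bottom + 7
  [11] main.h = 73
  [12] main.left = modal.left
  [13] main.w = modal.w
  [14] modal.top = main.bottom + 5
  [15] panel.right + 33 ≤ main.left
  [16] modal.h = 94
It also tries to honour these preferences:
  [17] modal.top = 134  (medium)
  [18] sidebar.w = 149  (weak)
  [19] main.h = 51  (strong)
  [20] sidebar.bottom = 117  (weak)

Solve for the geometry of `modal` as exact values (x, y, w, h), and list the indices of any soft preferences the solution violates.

1. modal.x = 213  [main.left = modal.left]
2. modal.w = 145  [main.w = modal.w]
3. modal.y = 89  [modal.top = main.bottom + 5]
4. modal.h = 94  [modal.h = 94]

modal = (x=213, y=89, w=145, h=94)
violated soft preferences: 17, 19, 20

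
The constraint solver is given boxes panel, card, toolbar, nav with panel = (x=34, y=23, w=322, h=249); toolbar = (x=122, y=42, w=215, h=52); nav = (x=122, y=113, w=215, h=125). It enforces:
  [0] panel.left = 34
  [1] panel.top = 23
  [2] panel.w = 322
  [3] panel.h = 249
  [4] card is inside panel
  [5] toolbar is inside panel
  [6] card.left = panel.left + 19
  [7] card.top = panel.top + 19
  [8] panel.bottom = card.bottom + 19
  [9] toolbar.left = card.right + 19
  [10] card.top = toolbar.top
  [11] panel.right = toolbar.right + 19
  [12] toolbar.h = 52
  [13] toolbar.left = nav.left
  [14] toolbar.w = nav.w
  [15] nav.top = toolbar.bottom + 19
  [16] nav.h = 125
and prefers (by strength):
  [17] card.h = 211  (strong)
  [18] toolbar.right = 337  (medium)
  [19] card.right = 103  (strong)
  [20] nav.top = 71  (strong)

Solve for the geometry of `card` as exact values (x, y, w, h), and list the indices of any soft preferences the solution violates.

card = (x=53, y=42, w=50, h=211)
violated soft preferences: 20

1. card.x = 53  [card.left = panel.left + 19]
2. card.y = 42  [card.top = panel.top + 19]
3. card.h = 211  [panel.bottom = card.bottom + 19]
4. card.w = 50  [toolbar.left = card.right + 19]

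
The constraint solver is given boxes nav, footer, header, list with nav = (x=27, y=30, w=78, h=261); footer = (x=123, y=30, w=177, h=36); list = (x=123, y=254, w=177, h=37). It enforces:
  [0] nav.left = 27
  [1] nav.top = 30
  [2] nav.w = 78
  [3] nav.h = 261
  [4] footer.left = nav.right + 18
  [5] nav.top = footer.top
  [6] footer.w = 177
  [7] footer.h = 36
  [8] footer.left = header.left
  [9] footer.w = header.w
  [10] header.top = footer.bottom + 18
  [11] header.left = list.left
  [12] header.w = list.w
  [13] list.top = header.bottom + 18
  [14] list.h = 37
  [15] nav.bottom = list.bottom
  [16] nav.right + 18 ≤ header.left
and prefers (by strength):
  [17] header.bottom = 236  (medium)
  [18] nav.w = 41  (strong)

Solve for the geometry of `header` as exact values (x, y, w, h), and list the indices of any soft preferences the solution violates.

1. header.x = 123  [footer.left = header.left]
2. header.w = 177  [footer.w = header.w]
3. header.y = 84  [header.top = footer.bottom + 18]
4. header.h = 152  [list.top = header.bottom + 18]

header = (x=123, y=84, w=177, h=152)
violated soft preferences: 18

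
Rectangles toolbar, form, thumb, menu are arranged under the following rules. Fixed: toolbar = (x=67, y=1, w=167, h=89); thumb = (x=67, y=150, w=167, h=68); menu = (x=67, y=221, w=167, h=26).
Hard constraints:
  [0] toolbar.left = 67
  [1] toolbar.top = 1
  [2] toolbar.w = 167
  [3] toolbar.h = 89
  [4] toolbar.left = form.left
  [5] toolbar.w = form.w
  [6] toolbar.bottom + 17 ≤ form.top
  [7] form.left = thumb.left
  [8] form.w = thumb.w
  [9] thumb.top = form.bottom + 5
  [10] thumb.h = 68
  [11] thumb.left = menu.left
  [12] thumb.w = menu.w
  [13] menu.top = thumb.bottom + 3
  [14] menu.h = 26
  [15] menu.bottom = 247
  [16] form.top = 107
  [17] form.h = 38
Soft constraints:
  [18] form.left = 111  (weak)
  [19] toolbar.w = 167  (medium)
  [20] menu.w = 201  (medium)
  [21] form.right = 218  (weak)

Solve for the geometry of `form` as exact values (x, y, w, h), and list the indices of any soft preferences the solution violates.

1. form.x = 67  [toolbar.left = form.left]
2. form.w = 167  [toolbar.w = form.w]
3. form.y = 107  [form.top = 107]
4. form.h = 38  [form.h = 38]

form = (x=67, y=107, w=167, h=38)
violated soft preferences: 18, 20, 21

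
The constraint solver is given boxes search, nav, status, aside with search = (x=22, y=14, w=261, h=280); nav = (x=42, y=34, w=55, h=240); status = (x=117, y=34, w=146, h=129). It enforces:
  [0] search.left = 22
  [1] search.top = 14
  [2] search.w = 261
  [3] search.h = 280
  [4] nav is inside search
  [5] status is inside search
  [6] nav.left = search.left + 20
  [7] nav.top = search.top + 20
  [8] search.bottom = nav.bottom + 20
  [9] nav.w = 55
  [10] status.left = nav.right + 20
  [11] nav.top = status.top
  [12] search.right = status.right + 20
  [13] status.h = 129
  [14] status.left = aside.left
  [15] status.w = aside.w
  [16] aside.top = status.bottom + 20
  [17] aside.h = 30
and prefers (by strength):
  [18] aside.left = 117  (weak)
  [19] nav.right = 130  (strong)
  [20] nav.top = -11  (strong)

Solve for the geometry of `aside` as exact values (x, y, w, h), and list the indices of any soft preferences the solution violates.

aside = (x=117, y=183, w=146, h=30)
violated soft preferences: 19, 20

1. aside.x = 117  [status.left = aside.left]
2. aside.w = 146  [status.w = aside.w]
3. aside.y = 183  [aside.top = status.bottom + 20]
4. aside.h = 30  [aside.h = 30]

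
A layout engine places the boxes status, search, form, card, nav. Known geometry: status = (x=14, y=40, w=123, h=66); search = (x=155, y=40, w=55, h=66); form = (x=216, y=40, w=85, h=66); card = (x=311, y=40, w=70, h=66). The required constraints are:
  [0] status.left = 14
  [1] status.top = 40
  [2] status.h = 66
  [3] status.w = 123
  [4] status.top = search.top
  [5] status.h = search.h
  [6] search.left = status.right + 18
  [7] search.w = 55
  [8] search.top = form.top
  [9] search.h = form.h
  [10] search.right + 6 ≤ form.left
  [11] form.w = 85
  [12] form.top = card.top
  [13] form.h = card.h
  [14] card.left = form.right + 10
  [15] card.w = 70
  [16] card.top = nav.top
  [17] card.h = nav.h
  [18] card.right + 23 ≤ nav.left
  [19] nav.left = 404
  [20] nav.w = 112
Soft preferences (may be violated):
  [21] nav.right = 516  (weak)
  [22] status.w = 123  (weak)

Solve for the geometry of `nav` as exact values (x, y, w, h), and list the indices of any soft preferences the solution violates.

1. nav.y = 40  [card.top = nav.top]
2. nav.h = 66  [card.h = nav.h]
3. nav.x = 404  [nav.left = 404]
4. nav.w = 112  [nav.w = 112]

nav = (x=404, y=40, w=112, h=66)
violated soft preferences: none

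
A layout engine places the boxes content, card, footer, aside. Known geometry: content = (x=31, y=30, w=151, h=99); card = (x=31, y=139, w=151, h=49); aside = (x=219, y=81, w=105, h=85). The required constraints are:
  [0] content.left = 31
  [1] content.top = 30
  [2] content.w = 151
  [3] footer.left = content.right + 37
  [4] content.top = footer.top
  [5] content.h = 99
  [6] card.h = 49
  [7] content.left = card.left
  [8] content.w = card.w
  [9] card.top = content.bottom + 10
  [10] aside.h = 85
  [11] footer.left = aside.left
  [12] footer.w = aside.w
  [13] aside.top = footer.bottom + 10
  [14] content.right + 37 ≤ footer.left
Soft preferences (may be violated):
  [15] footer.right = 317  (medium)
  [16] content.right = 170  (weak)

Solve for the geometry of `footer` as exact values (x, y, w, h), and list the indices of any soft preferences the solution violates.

1. footer.x = 219  [footer.left = content.right + 37]
2. footer.y = 30  [content.top = footer.top]
3. footer.w = 105  [footer.w = aside.w]
4. footer.h = 41  [aside.top = footer.bottom + 10]

footer = (x=219, y=30, w=105, h=41)
violated soft preferences: 15, 16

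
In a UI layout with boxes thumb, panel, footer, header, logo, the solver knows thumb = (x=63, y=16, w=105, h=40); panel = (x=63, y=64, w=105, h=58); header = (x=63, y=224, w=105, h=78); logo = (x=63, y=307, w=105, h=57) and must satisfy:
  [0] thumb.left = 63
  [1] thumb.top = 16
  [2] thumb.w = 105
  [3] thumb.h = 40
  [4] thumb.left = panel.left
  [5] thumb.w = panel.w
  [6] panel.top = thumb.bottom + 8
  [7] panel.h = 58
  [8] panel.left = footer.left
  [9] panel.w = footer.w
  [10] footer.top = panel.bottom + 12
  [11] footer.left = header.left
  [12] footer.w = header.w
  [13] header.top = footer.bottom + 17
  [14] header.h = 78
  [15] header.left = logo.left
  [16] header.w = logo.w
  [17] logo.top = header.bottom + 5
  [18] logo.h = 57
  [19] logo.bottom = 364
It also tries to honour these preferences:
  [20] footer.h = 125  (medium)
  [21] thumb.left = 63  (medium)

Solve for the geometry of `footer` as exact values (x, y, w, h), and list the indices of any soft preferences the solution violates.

1. footer.x = 63  [panel.left = footer.left]
2. footer.w = 105  [panel.w = footer.w]
3. footer.y = 134  [footer.top = panel.bottom + 12]
4. footer.h = 73  [header.top = footer.bottom + 17]

footer = (x=63, y=134, w=105, h=73)
violated soft preferences: 20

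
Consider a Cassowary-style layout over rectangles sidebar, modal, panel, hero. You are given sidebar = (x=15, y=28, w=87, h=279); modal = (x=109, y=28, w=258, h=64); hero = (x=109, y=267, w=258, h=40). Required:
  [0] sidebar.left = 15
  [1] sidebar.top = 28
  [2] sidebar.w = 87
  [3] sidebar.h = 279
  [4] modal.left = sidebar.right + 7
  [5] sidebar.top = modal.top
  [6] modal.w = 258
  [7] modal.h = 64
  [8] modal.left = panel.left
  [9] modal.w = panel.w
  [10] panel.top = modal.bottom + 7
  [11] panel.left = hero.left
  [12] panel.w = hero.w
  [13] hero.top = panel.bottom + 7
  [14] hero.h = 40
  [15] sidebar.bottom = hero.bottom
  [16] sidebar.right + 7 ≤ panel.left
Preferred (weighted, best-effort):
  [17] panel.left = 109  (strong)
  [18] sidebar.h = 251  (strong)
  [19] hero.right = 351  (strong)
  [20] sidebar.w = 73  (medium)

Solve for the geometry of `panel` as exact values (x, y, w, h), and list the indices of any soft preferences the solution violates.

1. panel.x = 109  [modal.left = panel.left]
2. panel.w = 258  [modal.w = panel.w]
3. panel.y = 99  [panel.top = modal.bottom + 7]
4. panel.h = 161  [hero.top = panel.bottom + 7]

panel = (x=109, y=99, w=258, h=161)
violated soft preferences: 18, 19, 20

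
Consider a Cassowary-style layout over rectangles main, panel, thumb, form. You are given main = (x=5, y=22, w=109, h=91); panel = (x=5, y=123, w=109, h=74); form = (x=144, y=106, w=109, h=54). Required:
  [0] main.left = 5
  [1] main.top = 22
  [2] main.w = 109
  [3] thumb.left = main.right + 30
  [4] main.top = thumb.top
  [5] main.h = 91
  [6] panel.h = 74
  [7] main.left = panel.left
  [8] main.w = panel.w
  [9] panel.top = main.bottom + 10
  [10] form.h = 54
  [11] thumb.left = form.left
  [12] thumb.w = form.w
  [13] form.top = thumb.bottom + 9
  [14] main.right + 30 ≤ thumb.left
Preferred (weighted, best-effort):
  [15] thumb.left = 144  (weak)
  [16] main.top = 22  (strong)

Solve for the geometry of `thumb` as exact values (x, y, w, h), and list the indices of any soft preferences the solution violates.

thumb = (x=144, y=22, w=109, h=75)
violated soft preferences: none

1. thumb.x = 144  [thumb.left = main.right + 30]
2. thumb.y = 22  [main.top = thumb.top]
3. thumb.w = 109  [thumb.w = form.w]
4. thumb.h = 75  [form.top = thumb.bottom + 9]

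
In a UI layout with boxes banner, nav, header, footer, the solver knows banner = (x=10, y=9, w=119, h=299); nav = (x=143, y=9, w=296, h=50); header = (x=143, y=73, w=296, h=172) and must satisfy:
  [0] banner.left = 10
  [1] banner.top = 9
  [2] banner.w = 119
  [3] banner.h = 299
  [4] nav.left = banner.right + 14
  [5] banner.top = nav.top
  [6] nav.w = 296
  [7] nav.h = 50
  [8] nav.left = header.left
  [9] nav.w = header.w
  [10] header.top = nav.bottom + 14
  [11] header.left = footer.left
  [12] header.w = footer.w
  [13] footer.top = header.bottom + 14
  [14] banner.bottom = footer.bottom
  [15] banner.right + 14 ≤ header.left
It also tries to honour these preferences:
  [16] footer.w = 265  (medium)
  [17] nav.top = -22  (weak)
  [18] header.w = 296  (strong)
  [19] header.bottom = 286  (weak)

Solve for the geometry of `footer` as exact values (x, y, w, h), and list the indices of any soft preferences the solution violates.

1. footer.x = 143  [header.left = footer.left]
2. footer.w = 296  [header.w = footer.w]
3. footer.y = 259  [footer.top = header.bottom + 14]
4. footer.h = 49  [banner.bottom = footer.bottom]

footer = (x=143, y=259, w=296, h=49)
violated soft preferences: 16, 17, 19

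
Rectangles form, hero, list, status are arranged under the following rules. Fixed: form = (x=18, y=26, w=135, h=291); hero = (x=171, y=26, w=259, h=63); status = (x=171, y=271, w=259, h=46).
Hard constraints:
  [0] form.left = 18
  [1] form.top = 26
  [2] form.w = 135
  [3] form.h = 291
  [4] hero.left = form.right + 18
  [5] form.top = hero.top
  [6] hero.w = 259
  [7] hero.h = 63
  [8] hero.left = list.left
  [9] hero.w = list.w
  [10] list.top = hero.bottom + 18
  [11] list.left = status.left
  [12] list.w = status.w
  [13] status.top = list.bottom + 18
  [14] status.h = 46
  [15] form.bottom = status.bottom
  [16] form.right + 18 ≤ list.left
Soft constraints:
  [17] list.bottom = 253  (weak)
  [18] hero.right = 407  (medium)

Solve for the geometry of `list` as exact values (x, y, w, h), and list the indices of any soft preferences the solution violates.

1. list.x = 171  [hero.left = list.left]
2. list.w = 259  [hero.w = list.w]
3. list.y = 107  [list.top = hero.bottom + 18]
4. list.h = 146  [status.top = list.bottom + 18]

list = (x=171, y=107, w=259, h=146)
violated soft preferences: 18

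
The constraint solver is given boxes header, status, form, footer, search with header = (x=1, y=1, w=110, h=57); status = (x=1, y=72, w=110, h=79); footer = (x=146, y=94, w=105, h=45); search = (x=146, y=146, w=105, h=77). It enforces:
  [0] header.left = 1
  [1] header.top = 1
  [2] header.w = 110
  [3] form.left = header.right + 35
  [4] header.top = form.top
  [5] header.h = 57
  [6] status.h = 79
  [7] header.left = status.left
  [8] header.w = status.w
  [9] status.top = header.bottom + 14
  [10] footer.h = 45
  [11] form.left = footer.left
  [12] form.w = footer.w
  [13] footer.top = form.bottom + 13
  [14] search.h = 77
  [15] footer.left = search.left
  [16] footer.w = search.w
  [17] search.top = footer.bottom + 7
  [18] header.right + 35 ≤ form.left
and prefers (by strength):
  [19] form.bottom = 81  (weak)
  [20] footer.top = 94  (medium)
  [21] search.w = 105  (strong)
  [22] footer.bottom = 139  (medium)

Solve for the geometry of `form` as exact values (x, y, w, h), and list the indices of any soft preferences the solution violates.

1. form.x = 146  [form.left = header.right + 35]
2. form.y = 1  [header.top = form.top]
3. form.w = 105  [form.w = footer.w]
4. form.h = 80  [footer.top = form.bottom + 13]

form = (x=146, y=1, w=105, h=80)
violated soft preferences: none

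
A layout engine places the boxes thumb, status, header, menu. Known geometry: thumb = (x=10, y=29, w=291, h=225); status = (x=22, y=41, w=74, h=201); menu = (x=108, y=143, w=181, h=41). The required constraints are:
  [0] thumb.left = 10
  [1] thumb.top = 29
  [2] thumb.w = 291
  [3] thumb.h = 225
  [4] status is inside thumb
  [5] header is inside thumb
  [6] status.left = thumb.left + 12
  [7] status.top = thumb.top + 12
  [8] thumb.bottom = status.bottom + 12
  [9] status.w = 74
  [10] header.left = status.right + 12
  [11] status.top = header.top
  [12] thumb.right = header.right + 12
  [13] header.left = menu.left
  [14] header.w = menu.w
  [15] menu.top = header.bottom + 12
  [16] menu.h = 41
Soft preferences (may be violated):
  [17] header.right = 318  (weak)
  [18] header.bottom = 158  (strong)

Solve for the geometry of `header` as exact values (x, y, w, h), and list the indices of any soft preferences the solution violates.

1. header.x = 108  [header.left = status.right + 12]
2. header.y = 41  [status.top = header.top]
3. header.w = 181  [thumb.right = header.right + 12]
4. header.h = 90  [menu.top = header.bottom + 12]

header = (x=108, y=41, w=181, h=90)
violated soft preferences: 17, 18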